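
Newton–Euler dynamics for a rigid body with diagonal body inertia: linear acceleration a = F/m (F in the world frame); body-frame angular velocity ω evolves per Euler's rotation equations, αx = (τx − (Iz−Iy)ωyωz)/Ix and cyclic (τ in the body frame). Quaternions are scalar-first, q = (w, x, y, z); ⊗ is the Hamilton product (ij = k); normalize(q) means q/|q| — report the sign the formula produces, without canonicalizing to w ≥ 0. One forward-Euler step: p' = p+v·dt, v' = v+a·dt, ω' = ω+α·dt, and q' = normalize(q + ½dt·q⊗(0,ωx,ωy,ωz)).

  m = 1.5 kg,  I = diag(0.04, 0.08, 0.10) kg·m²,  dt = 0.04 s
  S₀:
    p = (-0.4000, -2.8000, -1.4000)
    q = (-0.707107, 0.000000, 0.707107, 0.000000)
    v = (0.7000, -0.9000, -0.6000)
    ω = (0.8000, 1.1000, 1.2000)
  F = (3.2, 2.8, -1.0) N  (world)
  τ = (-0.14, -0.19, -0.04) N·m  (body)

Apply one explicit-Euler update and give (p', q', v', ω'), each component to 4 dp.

p' = p + v·dt = (-0.3720, -2.8360, -1.4240)
new velocity v' = (0.7853, -0.8253, -0.6267)
ω×(Iω) gyroscopic = (0.0264, -0.0576, 0.0352)
angular accel α = (-4.1600, -1.6550, -0.7520)
ω' = ω + α·dt = (0.6336, 1.0338, 1.1699)
Hamilton product q⊗(0,ω) = (-0.7778177, 0.2828428, -0.7778177, -1.4142140)
q' = normalize(q + ½dt·q⊗(0,ω)) = (-0.7222, 0.0057, 0.6911, -0.0283)

p' = (-0.3720, -2.8360, -1.4240)
q' = (-0.7222, 0.0057, 0.6911, -0.0283)
v' = (0.7853, -0.8253, -0.6267)
ω' = (0.6336, 1.0338, 1.1699)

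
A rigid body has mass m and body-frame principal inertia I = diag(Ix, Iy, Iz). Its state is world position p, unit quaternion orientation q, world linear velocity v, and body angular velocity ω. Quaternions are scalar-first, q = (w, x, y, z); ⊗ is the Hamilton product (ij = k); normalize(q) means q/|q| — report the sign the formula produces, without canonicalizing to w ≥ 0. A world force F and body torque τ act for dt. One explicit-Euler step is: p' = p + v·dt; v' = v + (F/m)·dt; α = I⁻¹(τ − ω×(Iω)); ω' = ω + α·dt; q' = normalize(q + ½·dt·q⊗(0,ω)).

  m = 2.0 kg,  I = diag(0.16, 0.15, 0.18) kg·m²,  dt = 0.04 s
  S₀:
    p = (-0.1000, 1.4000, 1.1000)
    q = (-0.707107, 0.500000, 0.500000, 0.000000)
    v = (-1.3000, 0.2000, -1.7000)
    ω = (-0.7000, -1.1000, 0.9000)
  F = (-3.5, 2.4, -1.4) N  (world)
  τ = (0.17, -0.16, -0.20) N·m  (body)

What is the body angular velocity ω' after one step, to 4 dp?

ω' = (-0.6501, -1.1460, 0.8573)

angular accel α = (1.2481, -1.1507, -1.0683)
new body rate ω' = (-0.6501, -1.1460, 0.8573)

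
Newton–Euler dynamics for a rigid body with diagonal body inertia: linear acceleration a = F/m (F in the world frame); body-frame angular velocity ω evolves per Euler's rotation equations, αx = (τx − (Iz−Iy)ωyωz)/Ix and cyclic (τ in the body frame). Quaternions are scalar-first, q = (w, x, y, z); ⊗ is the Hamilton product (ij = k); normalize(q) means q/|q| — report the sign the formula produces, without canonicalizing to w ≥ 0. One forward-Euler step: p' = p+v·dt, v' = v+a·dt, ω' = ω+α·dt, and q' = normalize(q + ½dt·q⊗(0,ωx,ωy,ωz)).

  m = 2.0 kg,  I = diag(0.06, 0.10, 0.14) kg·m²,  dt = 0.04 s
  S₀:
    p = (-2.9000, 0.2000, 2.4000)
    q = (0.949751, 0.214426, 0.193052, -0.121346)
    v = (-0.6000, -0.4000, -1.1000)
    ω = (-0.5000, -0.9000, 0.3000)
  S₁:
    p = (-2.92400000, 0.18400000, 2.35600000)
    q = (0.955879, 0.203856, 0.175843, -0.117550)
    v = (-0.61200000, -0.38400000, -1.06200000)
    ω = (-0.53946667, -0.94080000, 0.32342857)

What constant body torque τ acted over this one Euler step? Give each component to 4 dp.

τ = (-0.0700, -0.0900, 0.1000)

rate change Δω = (-0.03946667, -0.04080000, 0.02342857)
τ = I·(Δω/dt) + ω₀×(Iω₀) = (-0.0700, -0.0900, 0.1000)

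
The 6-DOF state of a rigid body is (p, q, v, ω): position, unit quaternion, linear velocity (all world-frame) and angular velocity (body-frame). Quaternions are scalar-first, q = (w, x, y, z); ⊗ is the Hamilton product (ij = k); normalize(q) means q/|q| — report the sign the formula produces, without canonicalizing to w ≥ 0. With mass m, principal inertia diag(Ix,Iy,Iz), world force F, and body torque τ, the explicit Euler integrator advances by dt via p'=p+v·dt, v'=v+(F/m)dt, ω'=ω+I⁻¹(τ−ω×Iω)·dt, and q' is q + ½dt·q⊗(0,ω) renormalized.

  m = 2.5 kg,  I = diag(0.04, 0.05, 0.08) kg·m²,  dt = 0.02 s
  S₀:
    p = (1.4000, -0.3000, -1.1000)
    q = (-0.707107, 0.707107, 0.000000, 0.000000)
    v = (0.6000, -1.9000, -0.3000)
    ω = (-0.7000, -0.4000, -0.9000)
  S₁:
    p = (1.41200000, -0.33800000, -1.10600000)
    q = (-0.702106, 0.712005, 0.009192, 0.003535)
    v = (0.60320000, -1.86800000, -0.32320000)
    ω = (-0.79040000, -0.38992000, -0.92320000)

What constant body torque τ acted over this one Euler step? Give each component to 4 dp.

rate change Δω = (-0.09040000, 0.01008000, -0.02320000)
gyro term ω₀×Iω₀ = (0.0108, -0.0252, 0.0028)
I·α + gyro = (-0.1700, 0.0000, -0.0900)

τ = (-0.1700, 0.0000, -0.0900)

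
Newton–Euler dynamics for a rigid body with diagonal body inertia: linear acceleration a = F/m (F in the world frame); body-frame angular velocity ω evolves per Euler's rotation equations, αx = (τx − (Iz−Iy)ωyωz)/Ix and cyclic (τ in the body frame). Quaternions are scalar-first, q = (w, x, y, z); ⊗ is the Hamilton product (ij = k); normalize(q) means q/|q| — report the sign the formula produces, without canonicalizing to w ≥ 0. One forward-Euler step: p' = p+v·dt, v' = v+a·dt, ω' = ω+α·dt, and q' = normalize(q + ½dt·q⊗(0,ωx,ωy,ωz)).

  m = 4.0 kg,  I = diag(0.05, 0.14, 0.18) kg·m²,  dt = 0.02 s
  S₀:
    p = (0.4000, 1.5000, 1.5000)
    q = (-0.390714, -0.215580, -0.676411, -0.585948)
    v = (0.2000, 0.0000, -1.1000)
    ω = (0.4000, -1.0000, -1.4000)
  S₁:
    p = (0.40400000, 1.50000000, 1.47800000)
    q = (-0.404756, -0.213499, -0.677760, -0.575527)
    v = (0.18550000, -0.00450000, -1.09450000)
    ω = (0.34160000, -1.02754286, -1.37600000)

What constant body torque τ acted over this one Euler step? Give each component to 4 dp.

ω₁ − ω₀ = (-0.05840000, -0.02754286, 0.02400000)
ω₀×(Iω₀) = (0.0560, 0.0728, -0.0360)
τ = I·(Δω/dt) + ω₀×(Iω₀) = (-0.0900, -0.1200, 0.1800)

τ = (-0.0900, -0.1200, 0.1800)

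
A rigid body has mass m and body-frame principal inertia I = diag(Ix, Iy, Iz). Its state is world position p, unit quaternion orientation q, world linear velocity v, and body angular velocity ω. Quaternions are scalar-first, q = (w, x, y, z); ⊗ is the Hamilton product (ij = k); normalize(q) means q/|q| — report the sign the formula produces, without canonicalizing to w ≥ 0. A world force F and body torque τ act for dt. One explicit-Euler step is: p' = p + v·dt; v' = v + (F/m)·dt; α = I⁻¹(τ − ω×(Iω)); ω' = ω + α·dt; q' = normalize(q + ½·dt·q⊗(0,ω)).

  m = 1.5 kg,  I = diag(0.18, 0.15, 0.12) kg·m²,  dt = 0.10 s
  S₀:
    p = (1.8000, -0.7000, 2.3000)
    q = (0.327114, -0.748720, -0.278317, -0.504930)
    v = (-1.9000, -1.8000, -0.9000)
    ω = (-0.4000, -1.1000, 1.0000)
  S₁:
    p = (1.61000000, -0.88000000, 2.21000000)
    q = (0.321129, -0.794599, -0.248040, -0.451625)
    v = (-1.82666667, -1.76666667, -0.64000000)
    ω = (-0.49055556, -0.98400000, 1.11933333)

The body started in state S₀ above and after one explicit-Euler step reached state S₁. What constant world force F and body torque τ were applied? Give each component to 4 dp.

ω₁ − ω₀ = (-0.09055556, 0.11600000, 0.11933333)
ω₀×(Iω₀) = (0.0330, -0.0240, -0.0132)
τ = I·(Δω/dt) + ω₀×(Iω₀) = (-0.1300, 0.1500, 0.1300)
velocity change Δv = (0.07333333, 0.03333333, 0.26000000)
F = m·Δv/dt = (1.1000, 0.5000, 3.9000)

F = (1.1000, 0.5000, 3.9000)
τ = (-0.1300, 0.1500, 0.1300)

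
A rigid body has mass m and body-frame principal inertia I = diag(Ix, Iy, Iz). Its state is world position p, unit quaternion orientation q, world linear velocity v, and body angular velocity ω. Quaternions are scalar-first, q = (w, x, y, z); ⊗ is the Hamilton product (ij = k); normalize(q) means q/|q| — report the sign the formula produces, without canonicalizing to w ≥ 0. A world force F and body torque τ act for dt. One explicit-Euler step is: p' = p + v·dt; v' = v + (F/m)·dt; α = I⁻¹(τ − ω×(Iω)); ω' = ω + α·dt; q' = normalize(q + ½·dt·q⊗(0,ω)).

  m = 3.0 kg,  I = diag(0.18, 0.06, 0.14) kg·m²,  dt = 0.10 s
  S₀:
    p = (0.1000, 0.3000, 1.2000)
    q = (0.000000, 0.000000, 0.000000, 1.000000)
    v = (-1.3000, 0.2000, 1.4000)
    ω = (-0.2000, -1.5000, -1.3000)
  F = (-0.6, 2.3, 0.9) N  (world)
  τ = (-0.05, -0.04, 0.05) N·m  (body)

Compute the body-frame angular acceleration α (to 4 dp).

α = (-1.1444, -0.8400, 0.6143)

ω×(Iω) gyroscopic = (0.1560, 0.0104, -0.0360)
(τ − ω×Iω)/I = (-1.1444, -0.8400, 0.6143)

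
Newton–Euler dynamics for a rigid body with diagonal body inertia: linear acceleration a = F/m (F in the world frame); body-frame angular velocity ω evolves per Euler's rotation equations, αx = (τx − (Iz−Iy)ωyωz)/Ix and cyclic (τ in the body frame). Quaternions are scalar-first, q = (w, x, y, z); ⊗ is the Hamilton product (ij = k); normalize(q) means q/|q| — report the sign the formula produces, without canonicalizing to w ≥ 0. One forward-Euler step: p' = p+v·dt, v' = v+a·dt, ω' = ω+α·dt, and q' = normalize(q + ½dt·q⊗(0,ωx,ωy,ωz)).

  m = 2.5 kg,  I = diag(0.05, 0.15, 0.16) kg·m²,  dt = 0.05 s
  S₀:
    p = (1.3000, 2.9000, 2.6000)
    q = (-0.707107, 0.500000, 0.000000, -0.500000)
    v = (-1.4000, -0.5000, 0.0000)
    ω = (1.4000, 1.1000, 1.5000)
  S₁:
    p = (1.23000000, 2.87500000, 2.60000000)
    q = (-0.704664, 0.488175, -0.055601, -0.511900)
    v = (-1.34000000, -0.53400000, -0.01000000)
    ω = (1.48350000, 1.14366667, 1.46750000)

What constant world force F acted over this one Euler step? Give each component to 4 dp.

F = (3.0000, -1.7000, -0.5000)

velocity change Δv = (0.06000000, -0.03400000, -0.01000000)
applied force F = (3.0000, -1.7000, -0.5000)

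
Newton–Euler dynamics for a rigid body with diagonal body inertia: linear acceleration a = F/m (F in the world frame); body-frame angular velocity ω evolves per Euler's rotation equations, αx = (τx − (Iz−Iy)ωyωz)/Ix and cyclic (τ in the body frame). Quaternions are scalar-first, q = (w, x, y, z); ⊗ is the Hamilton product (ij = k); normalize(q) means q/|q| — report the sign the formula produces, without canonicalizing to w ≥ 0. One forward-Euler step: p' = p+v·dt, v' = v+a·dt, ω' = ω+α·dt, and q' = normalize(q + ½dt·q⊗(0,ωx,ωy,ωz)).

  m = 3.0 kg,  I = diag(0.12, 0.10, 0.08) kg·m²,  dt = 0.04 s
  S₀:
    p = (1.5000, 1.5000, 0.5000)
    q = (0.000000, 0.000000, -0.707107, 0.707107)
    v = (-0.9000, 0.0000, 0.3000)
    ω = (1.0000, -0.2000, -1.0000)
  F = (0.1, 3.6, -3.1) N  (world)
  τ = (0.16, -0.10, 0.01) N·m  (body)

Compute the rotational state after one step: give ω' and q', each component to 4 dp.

gyro term ω×Iω = (-0.0040, -0.0400, 0.0040)
angular accel α = (1.3667, -0.6000, 0.0750)
ω + α·dt = (1.0547, -0.2240, -0.9970)
Hamilton product q⊗(0,ω) = (0.5656856, 0.8485284, 0.7071070, 0.7071070)
q' = normalize(q + ½dt·q⊗(0,ω)) = (0.0113, 0.0170, -0.6927, 0.7210)

ω' = (1.0547, -0.2240, -0.9970)
q' = (0.0113, 0.0170, -0.6927, 0.7210)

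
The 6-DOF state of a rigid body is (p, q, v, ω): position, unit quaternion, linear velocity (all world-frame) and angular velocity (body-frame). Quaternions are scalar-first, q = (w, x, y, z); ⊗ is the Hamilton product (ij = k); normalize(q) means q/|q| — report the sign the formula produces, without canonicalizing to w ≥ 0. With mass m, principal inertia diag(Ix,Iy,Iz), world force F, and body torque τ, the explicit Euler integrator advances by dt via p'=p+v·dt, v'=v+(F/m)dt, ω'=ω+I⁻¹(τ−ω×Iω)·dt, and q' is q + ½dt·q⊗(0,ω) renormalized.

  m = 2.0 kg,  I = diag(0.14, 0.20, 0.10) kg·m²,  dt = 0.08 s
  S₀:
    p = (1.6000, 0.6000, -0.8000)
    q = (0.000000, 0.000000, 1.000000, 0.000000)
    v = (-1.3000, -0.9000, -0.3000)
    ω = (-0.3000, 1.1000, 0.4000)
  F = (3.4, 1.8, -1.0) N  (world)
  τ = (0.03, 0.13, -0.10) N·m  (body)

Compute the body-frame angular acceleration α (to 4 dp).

α = (0.5286, 0.6740, -0.8020)

precession coupling ω×(Iω) = (-0.0440, -0.0048, -0.0198)
α = I⁻¹(τ − ω×Iω) = (0.5286, 0.6740, -0.8020)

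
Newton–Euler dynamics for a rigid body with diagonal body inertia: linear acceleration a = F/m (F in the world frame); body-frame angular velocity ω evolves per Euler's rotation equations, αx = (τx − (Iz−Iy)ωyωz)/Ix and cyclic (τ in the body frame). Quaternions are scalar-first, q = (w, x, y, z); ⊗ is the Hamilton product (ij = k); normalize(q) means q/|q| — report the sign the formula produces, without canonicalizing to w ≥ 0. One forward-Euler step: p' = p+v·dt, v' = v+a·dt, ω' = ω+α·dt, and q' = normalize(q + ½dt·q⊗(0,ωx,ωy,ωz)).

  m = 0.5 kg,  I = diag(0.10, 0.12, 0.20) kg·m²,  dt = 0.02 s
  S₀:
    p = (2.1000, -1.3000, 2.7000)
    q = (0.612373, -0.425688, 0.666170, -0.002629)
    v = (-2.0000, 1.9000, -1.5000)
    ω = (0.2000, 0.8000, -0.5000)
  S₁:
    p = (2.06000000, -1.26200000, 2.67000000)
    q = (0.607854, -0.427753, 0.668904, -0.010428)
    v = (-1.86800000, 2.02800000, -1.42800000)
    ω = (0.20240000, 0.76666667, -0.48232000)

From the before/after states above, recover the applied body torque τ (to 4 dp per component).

rate change Δω = (0.00240000, -0.03333333, 0.01768000)
I·α + gyro = (-0.0200, -0.1900, 0.1800)

τ = (-0.0200, -0.1900, 0.1800)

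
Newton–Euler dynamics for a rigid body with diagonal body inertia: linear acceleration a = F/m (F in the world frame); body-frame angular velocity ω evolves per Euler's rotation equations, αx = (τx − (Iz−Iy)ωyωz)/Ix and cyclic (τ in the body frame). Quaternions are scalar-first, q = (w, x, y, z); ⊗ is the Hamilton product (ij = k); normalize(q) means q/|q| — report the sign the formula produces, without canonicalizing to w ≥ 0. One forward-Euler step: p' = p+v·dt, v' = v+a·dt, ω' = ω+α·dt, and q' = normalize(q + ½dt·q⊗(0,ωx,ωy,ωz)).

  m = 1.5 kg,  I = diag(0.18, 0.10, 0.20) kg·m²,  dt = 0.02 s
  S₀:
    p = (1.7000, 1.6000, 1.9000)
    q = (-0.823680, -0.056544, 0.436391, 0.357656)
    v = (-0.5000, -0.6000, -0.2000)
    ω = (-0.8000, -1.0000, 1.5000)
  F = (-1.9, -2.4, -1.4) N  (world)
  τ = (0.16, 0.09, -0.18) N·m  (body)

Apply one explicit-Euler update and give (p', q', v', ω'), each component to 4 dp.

p' = (1.6900, 1.5880, 1.8960)
q' = (-0.8250, -0.0398, 0.4425, 0.3493)
v' = (-0.5253, -0.6320, -0.2187)
ω' = (-0.7656, -0.9868, 1.4884)

linear accel F/m = (-1.2667, -1.6000, -0.9333)
p + v·dt = (1.6900, 1.5880, 1.8960)
v + (F/m)dt = (-0.5253, -0.6320, -0.2187)
ω×(Iω) gyroscopic = (-0.1500, 0.0240, -0.0640)
(τ − ω×Iω)/I = (1.7222, 0.6600, -0.5800)
ω' = ω + α·dt = (-0.7656, -0.9868, 1.4884)
Hamilton product q⊗(0,ω) = (-0.1453282, 1.6711865, 0.6223712, -0.8298632)
updated quaternion q' = (-0.8250, -0.0398, 0.4425, 0.3493)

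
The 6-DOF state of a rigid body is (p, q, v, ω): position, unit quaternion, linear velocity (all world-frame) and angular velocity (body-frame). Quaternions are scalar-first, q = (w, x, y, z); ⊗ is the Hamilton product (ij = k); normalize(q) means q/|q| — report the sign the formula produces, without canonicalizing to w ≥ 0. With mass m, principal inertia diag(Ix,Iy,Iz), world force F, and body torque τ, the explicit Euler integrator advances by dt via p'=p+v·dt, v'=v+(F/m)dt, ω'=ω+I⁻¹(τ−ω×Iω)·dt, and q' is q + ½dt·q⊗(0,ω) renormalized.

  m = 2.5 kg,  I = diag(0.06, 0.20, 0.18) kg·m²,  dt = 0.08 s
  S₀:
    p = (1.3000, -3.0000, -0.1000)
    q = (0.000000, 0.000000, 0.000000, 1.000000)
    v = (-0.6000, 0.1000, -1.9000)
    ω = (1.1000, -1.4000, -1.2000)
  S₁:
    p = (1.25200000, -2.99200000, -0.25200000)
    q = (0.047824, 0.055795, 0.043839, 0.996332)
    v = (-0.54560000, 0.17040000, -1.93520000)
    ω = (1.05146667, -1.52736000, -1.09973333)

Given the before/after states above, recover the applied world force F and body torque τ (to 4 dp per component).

F = (1.7000, 2.2000, -1.1000)
τ = (-0.0700, -0.1600, 0.0100)

rate change Δω = (-0.04853333, -0.12736000, 0.10026667)
τ = I·(Δω/dt) + ω₀×(Iω₀) = (-0.0700, -0.1600, 0.0100)
velocity change Δv = (0.05440000, 0.07040000, -0.03520000)
m·(v₁−v₀)/dt = (1.7000, 2.2000, -1.1000)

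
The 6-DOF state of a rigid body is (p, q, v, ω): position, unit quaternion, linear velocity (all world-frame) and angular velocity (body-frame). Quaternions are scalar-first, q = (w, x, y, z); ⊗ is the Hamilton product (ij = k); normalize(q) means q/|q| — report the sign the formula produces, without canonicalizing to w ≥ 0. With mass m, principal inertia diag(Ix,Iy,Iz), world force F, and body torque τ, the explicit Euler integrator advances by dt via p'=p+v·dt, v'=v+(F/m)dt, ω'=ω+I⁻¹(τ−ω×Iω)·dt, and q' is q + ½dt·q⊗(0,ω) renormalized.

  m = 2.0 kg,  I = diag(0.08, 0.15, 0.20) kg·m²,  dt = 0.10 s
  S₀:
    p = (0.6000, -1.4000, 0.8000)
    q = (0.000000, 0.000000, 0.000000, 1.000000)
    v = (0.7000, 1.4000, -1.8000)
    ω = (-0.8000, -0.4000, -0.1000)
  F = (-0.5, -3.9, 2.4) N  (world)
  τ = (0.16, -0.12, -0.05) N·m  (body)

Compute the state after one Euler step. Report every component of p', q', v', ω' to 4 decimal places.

p' = (0.6700, -1.2600, 0.6200)
q' = (0.0050, 0.0200, -0.0400, 0.9990)
v' = (0.6750, 1.2050, -1.6800)
ω' = (-0.6025, -0.4736, -0.1362)

a = F/m = (-0.2500, -1.9500, 1.2000)
p' = p + v·dt = (0.6700, -1.2600, 0.6200)
new velocity v' = (0.6750, 1.2050, -1.6800)
ω×(Iω) gyroscopic = (0.0020, -0.0096, 0.0224)
angular accel α = (1.9750, -0.7360, -0.3620)
ω' = ω + α·dt = (-0.6025, -0.4736, -0.1362)
q⊗(0,ω) = (0.1000000, 0.4000000, -0.8000000, 0.0000000)
q' = normalize(q + ½dt·q⊗(0,ω)) = (0.0050, 0.0200, -0.0400, 0.9990)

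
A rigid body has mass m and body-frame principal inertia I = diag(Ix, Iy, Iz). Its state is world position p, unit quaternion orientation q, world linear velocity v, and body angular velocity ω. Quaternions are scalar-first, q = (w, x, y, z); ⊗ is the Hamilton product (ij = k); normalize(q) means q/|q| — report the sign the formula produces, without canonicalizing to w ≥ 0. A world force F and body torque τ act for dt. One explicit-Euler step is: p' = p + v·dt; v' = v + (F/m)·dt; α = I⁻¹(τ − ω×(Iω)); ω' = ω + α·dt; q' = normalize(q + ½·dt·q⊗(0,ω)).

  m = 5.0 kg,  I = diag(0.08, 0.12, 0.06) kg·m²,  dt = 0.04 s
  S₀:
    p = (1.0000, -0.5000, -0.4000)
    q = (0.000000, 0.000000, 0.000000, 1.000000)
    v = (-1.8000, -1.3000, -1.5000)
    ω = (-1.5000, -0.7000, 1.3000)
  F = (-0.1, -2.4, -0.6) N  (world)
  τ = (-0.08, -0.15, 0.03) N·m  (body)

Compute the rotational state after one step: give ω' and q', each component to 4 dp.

ω' = (-1.5673, -0.7370, 1.2920)
q' = (-0.0260, 0.0140, -0.0300, 0.9991)

angular accel α = (-1.6825, -0.9250, -0.2000)
ω + α·dt = (-1.5673, -0.7370, 1.2920)
Hamilton product q⊗(0,ω) = (-1.3000000, 0.7000000, -1.5000000, 0.0000000)
updated quaternion q' = (-0.0260, 0.0140, -0.0300, 0.9991)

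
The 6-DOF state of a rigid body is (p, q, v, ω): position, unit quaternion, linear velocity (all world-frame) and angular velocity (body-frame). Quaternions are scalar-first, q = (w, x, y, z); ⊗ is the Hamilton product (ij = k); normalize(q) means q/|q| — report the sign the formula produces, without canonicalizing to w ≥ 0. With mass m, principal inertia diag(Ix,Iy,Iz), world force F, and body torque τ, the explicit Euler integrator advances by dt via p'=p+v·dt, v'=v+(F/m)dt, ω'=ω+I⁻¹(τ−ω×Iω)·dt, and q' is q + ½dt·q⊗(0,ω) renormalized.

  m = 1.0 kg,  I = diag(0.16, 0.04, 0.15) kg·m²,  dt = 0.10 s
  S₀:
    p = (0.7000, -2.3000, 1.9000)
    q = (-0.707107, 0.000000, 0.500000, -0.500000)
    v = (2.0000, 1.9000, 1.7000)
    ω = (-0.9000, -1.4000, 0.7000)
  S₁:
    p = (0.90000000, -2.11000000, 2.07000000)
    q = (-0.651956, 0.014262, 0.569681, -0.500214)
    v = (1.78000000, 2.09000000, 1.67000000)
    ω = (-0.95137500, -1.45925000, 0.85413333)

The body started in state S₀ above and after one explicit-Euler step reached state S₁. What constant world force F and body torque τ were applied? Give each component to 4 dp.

ω₁ − ω₀ = (-0.05137500, -0.05925000, 0.15413333)
applied torque τ = (-0.1900, -0.0300, 0.0800)
velocity change Δv = (-0.22000000, 0.19000000, -0.03000000)
m·(v₁−v₀)/dt = (-2.2000, 1.9000, -0.3000)

F = (-2.2000, 1.9000, -0.3000)
τ = (-0.1900, -0.0300, 0.0800)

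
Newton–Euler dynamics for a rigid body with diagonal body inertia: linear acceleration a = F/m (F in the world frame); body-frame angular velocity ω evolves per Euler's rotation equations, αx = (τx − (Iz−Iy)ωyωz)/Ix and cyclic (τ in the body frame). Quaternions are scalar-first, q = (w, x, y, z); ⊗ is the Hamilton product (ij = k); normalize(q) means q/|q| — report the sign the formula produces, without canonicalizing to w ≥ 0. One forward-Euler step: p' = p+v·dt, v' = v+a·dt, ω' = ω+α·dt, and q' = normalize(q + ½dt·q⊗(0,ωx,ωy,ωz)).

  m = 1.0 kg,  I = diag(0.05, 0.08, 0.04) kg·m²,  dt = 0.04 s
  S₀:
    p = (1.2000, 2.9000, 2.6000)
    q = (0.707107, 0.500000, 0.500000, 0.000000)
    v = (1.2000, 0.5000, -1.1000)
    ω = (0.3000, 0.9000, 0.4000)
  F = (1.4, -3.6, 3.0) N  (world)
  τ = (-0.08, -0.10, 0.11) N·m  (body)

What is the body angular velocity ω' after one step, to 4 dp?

gyro term ω×Iω = (-0.0144, 0.0012, 0.0081)
angular accel α = (-1.3120, -1.2650, 2.5475)
ω + α·dt = (0.2475, 0.8494, 0.5019)

ω' = (0.2475, 0.8494, 0.5019)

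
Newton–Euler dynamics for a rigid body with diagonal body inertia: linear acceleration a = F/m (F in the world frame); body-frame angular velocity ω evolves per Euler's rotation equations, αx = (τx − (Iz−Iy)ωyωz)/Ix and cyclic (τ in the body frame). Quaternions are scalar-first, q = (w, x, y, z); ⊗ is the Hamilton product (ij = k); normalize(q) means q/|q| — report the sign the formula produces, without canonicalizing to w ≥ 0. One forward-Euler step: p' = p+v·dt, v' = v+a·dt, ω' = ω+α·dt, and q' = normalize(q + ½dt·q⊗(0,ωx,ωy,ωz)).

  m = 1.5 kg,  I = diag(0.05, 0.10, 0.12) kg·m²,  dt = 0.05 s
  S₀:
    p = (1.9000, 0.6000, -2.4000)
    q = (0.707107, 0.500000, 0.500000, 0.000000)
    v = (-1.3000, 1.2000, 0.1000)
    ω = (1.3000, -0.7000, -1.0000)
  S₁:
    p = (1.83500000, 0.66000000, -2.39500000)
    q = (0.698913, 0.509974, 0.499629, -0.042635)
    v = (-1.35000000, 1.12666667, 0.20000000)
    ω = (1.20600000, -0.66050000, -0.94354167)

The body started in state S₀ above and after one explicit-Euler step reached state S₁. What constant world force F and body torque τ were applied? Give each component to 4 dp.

F = (-1.5000, -2.2000, 3.0000)
τ = (-0.0800, 0.1700, 0.0900)

v₁ − v₀ = (-0.05000000, -0.07333333, 0.10000000)
applied force F = (-1.5000, -2.2000, 3.0000)
rate change Δω = (-0.09400000, 0.03950000, 0.05645833)
τ = I·(Δω/dt) + ω₀×(Iω₀) = (-0.0800, 0.1700, 0.0900)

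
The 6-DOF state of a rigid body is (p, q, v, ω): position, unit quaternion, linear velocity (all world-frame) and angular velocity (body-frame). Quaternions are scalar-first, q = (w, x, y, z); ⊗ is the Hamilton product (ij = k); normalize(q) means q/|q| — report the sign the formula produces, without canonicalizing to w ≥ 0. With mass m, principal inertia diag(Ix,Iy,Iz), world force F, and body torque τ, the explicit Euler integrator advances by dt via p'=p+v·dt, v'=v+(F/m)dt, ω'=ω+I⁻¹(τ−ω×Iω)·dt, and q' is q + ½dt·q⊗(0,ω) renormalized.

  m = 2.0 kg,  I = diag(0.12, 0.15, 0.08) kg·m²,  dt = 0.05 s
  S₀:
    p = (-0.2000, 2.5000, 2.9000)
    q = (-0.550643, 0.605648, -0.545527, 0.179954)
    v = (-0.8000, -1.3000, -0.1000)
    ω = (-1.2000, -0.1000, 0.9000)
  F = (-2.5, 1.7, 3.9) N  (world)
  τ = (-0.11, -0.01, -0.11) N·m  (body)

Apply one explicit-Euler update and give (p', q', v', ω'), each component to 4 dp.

p' = (-0.2400, 2.4350, 2.8950)
q' = (-0.5375, 0.6099, -0.5628, 0.1496)
v' = (-0.8625, -1.2575, -0.0025)
ω' = (-1.2485, -0.0889, 0.8290)

precession coupling ω×(Iω) = (0.0063, -0.0432, 0.0036)
α = I⁻¹(τ − ω×Iω) = (-0.9692, 0.2213, -1.4200)
ω' = ω + α·dt = (-1.2485, -0.0889, 0.8290)
Hamilton product q⊗(0,ω) = (0.5102663, 0.1877927, -0.7059637, -1.2107759)
q' = normalize(q + ½dt·q⊗(0,ω)) = (-0.5375, 0.6099, -0.5628, 0.1496)
a = (-1.2500, 0.8500, 1.9500)
new position p' = (-0.2400, 2.4350, 2.8950)
v + (F/m)dt = (-0.8625, -1.2575, -0.0025)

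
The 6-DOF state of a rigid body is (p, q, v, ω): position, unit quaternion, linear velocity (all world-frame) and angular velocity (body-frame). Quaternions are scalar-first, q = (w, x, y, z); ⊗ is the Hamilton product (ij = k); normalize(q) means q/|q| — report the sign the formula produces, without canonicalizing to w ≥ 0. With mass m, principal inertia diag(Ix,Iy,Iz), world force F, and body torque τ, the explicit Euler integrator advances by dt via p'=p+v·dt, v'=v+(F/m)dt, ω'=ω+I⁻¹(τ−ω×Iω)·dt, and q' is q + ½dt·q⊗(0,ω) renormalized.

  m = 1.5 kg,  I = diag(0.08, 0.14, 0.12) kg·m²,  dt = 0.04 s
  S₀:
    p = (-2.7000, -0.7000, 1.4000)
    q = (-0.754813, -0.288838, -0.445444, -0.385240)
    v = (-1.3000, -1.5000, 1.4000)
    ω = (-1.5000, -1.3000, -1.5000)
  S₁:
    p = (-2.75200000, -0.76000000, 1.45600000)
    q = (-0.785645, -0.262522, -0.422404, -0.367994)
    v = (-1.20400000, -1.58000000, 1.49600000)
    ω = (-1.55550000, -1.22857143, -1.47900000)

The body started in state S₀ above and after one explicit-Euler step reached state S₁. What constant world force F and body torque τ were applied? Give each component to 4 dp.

v₁ − v₀ = (0.09600000, -0.08000000, 0.09600000)
m·(v₁−v₀)/dt = (3.6000, -3.0000, 3.6000)
ω₁ − ω₀ = (-0.05550000, 0.07142857, 0.02100000)
gyro term ω₀×Iω₀ = (-0.0390, -0.0900, 0.1170)
applied torque τ = (-0.1500, 0.1600, 0.1800)

F = (3.6000, -3.0000, 3.6000)
τ = (-0.1500, 0.1600, 0.1800)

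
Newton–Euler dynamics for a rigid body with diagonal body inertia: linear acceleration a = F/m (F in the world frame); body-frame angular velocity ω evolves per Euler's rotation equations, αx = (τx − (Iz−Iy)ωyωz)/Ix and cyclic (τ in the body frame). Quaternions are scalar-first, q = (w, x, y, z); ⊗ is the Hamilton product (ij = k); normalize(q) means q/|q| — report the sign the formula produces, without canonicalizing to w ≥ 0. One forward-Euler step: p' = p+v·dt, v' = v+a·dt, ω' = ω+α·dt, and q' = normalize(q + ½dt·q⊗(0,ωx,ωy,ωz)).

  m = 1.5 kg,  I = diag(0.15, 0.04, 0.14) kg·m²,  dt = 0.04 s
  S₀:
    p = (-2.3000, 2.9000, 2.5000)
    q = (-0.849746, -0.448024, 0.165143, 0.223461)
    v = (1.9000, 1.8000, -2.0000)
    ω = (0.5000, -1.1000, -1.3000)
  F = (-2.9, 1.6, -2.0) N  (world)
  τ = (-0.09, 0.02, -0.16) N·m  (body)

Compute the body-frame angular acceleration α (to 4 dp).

precession coupling ω×(Iω) = (0.1430, -0.0065, 0.0605)
α = I⁻¹(τ − ω×Iω) = (-1.5533, 0.6625, -1.5750)

α = (-1.5533, 0.6625, -1.5750)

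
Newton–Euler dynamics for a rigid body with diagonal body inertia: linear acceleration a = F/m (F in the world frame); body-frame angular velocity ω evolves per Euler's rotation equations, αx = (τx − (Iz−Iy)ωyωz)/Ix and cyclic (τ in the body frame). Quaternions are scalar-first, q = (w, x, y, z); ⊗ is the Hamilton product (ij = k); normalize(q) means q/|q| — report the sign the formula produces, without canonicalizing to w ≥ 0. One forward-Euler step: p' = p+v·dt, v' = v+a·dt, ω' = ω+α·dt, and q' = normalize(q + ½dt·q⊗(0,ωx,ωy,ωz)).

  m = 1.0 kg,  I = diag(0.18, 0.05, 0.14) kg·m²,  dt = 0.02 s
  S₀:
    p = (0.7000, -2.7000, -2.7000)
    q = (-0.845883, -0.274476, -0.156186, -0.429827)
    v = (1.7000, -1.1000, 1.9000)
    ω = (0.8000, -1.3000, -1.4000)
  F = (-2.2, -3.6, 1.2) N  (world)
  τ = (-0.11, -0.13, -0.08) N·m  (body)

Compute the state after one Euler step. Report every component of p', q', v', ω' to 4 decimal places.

p' = (0.7340, -2.7220, -2.6620)
q' = (-0.8516, -0.2846, -0.1524, -0.4131)
v' = (1.6560, -1.1720, 1.9240)
ω' = (0.7696, -1.3341, -1.4307)

linear accel F/m = (-2.2000, -3.6000, 1.2000)
p + v·dt = (0.7340, -2.7220, -2.6620)
new velocity v' = (1.6560, -1.1720, 1.9240)
α = I⁻¹(τ − ω×Iω) = (-1.5211, -1.7040, -1.5371)
ω' = ω + α·dt = (0.7696, -1.3341, -1.4307)
2q̇ = q⊗(0,ω) = (-0.5852188, -1.0168211, 0.3715199, 1.6660038)
q + ½dt·q⊗(0,ω), renormalized = (-0.8516, -0.2846, -0.1524, -0.4131)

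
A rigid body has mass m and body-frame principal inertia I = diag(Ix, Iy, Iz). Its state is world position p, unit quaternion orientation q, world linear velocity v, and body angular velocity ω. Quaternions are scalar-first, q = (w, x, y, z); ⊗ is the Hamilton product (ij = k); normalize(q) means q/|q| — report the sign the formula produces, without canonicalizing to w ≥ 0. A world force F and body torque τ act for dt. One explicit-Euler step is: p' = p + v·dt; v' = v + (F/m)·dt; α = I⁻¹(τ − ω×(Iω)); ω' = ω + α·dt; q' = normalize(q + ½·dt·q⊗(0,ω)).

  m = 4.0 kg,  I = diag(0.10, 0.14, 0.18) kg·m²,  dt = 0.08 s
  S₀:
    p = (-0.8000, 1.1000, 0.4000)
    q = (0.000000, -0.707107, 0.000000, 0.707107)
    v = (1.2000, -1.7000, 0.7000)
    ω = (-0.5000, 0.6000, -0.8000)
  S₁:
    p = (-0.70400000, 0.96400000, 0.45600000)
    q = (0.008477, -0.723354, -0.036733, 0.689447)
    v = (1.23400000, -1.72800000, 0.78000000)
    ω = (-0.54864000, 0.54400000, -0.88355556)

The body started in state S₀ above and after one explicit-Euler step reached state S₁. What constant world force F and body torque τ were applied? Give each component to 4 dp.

Δv = v₁−v₀ = (0.03400000, -0.02800000, 0.08000000)
F = m·Δv/dt = (1.7000, -1.4000, 4.0000)
rate change Δω = (-0.04864000, -0.05600000, -0.08355556)
precession coupling = (-0.0192, -0.0320, -0.0120)
τ = I·(Δω/dt) + ω₀×(Iω₀) = (-0.0800, -0.1300, -0.2000)

F = (1.7000, -1.4000, 4.0000)
τ = (-0.0800, -0.1300, -0.2000)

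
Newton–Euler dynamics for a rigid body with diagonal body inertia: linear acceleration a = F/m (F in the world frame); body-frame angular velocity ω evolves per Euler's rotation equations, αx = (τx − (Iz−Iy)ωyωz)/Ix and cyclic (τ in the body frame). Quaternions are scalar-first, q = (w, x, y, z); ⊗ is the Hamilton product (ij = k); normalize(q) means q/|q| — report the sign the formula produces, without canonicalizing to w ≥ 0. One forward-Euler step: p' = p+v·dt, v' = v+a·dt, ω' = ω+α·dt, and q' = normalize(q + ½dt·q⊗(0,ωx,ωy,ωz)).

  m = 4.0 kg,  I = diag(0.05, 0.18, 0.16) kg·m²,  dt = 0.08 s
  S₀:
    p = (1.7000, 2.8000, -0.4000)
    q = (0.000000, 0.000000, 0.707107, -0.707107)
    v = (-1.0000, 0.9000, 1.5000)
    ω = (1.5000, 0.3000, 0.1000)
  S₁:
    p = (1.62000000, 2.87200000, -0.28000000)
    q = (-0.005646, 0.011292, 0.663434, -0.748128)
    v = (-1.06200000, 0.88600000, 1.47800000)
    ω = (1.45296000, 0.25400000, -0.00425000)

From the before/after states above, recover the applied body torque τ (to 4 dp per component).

rate change Δω = (-0.04704000, -0.04600000, -0.10425000)
τ = I·(Δω/dt) + ω₀×(Iω₀) = (-0.0300, -0.1200, -0.1500)

τ = (-0.0300, -0.1200, -0.1500)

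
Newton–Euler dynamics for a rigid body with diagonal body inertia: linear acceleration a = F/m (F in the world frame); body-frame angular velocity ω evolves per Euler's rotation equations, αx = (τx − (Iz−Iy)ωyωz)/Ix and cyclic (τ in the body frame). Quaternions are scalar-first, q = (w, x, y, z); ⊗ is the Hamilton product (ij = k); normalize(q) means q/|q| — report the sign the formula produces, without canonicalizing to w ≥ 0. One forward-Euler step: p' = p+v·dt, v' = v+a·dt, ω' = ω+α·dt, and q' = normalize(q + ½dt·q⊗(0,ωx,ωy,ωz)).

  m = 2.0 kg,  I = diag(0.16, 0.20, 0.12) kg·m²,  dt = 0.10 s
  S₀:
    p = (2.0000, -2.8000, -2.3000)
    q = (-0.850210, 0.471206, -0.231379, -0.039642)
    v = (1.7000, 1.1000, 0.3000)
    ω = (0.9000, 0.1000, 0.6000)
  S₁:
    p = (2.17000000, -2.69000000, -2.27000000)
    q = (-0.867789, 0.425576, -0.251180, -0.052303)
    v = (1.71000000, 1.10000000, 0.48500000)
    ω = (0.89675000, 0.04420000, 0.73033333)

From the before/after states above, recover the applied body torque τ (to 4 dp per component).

ω₁ − ω₀ = (-0.00325000, -0.05580000, 0.13033333)
τ = I·(Δω/dt) + ω₀×(Iω₀) = (-0.0100, -0.0900, 0.1600)

τ = (-0.0100, -0.0900, 0.1600)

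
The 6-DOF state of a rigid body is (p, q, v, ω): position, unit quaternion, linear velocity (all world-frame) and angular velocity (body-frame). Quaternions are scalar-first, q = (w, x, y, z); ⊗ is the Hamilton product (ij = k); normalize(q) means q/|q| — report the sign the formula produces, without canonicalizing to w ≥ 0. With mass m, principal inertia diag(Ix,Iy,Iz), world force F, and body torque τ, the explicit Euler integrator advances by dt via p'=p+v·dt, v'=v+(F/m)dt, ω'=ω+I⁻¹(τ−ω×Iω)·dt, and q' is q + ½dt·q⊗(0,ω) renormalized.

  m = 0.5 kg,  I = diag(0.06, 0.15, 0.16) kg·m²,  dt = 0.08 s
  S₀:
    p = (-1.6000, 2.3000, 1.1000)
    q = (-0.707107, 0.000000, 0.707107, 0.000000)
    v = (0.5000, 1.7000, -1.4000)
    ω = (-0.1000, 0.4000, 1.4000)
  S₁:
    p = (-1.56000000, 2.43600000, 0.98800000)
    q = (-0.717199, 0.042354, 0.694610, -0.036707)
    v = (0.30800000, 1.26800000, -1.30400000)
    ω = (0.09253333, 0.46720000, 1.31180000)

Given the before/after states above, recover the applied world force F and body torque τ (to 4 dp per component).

F = (-1.2000, -2.7000, 0.6000)
τ = (0.1500, 0.1400, -0.1800)

rate change Δω = (0.19253333, 0.06720000, -0.08820000)
gyro term ω₀×Iω₀ = (0.0056, 0.0140, -0.0036)
τ = I·(Δω/dt) + ω₀×(Iω₀) = (0.1500, 0.1400, -0.1800)
v₁ − v₀ = (-0.19200000, -0.43200000, 0.09600000)
applied force F = (-1.2000, -2.7000, 0.6000)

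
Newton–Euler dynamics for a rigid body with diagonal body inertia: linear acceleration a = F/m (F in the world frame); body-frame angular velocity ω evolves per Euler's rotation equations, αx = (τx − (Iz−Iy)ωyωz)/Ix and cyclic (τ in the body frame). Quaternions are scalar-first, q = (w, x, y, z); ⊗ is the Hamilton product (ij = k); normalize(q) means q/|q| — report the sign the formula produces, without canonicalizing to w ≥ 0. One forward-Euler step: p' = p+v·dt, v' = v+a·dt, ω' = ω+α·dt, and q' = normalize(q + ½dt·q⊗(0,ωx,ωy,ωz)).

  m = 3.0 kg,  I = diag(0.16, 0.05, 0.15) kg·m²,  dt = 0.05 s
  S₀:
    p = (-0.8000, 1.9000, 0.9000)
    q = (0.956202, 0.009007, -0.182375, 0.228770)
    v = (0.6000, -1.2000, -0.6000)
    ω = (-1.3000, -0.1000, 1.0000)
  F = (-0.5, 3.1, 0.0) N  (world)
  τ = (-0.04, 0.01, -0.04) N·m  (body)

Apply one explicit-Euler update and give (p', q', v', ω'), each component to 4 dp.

p' = (-0.7700, 1.8400, 0.8700)
q' = (0.9495, -0.0260, -0.1923, 0.2465)
v' = (0.5917, -1.1483, -0.6000)
ω' = (-1.3094, -0.0770, 0.9914)

a = F/m = (-0.1667, 1.0333, 0.0000)
new position p' = (-0.7700, 1.8400, 0.8700)
v + (F/m)dt = (0.5917, -1.1483, -0.6000)
angular accel α = (-0.1875, 0.4600, -0.1713)
ω' = ω + α·dt = (-1.3094, -0.0770, 0.9914)
Hamilton product q⊗(0,ω) = (-0.2352984, -1.4025606, -0.4020282, 0.7182138)
q + ½dt·q⊗(0,ω), renormalized = (0.9495, -0.0260, -0.1923, 0.2465)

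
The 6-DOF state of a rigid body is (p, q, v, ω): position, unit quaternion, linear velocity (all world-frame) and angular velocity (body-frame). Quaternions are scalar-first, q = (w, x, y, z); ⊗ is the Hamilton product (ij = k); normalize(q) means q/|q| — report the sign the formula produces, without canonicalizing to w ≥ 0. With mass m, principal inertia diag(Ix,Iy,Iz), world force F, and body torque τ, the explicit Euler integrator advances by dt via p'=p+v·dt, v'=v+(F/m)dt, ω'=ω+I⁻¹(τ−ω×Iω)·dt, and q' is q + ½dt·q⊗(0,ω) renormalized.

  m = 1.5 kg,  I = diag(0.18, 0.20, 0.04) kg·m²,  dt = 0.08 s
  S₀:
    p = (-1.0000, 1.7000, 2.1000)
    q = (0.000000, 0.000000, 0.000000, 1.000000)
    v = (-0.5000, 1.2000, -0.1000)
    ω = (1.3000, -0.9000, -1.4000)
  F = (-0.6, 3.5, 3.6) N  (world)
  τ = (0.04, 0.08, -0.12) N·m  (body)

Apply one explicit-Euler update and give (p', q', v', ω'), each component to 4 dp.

a = F/m = (-0.4000, 2.3333, 2.4000)
p' = p + v·dt = (-1.0400, 1.7960, 2.0920)
new velocity v' = (-0.5320, 1.3867, 0.0920)
(τ − ω×Iω)/I = (1.3422, 1.6740, -2.4150)
ω + α·dt = (1.4074, -0.7661, -1.5932)
q⊗(0,ω) = (1.4000000, 0.9000000, 1.3000000, 0.0000000)
q + ½dt·q⊗(0,ω), renormalized = (0.0558, 0.0359, 0.0518, 0.9965)

p' = (-1.0400, 1.7960, 2.0920)
q' = (0.0558, 0.0359, 0.0518, 0.9965)
v' = (-0.5320, 1.3867, 0.0920)
ω' = (1.4074, -0.7661, -1.5932)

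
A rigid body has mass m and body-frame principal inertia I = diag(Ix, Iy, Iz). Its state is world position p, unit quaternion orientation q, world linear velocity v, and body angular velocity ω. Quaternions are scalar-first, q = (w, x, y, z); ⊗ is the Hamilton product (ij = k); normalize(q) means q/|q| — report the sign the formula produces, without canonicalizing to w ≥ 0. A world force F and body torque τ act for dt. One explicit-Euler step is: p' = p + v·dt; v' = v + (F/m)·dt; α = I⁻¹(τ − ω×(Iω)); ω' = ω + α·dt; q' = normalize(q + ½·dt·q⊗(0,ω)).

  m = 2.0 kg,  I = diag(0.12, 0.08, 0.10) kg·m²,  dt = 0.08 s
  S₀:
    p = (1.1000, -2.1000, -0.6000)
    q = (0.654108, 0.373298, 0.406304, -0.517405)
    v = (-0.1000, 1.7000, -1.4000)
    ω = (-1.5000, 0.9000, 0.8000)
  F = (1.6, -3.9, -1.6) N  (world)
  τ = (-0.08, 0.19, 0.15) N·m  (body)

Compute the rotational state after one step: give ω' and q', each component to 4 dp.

(τ − ω×Iω)/I = (-0.7867, 2.6750, 0.9600)
ω + α·dt = (-1.5629, 1.1140, 0.8768)
q⊗(0,ω) = (0.6081974, -0.1904543, 1.0661663, 1.4687106)
q + ½dt·q⊗(0,ω), renormalized = (0.6764, 0.3646, 0.4476, -0.4573)

ω' = (-1.5629, 1.1140, 0.8768)
q' = (0.6764, 0.3646, 0.4476, -0.4573)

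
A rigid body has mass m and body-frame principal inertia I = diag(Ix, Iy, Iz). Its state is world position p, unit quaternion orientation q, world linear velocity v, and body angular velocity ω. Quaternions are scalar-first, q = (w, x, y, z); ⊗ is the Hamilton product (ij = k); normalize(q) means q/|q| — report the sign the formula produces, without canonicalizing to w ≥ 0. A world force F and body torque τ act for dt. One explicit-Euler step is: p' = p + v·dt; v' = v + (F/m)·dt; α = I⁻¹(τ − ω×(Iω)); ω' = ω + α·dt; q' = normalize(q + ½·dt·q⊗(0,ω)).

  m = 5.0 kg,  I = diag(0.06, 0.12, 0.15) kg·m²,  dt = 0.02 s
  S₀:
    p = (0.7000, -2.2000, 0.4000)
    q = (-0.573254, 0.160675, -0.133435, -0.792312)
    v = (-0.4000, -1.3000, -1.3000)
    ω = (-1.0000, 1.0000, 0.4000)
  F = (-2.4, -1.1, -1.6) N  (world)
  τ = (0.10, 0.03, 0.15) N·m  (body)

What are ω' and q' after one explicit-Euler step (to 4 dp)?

ω' = (-0.9707, 0.9990, 0.4280)
q' = (-0.5671, 0.1738, -0.1319, -0.7942)

angular accel α = (1.4667, -0.0500, 1.4000)
new body rate ω' = (-0.9707, 0.9990, 0.4280)
2q̇ = q⊗(0,ω) = (0.6110348, 1.3121920, 0.1547880, -0.2020616)
q + ½dt·q⊗(0,ω), renormalized = (-0.5671, 0.1738, -0.1319, -0.7942)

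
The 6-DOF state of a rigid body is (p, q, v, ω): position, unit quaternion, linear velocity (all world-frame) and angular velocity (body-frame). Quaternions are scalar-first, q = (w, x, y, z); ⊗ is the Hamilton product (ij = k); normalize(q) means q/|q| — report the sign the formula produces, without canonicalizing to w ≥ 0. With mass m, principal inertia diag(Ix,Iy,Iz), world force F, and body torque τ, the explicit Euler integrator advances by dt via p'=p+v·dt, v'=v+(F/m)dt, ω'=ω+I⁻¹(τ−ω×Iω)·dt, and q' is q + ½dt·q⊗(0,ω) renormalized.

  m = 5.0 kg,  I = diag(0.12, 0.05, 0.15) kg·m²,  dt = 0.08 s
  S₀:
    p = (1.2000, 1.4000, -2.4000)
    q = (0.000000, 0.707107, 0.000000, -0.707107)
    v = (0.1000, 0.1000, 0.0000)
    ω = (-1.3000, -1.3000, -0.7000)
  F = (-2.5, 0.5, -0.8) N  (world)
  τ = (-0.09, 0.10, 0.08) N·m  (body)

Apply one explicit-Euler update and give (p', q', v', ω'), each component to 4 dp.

a = F/m = (-0.5000, 0.1000, -0.1600)
p + v·dt = (1.2080, 1.4080, -2.4000)
new velocity v' = (0.0600, 0.1080, -0.0128)
gyro term ω×Iω = (0.0910, -0.0273, -0.1183)
(τ − ω×Iω)/I = (-1.5083, 2.5460, 1.3220)
new body rate ω' = (-1.4207, -1.0963, -0.5942)
2q̇ = q⊗(0,ω) = (0.4242642, -0.9192391, 1.4142140, -0.9192391)
updated quaternion q' = (0.0169, 0.6683, 0.0564, -0.7416)

p' = (1.2080, 1.4080, -2.4000)
q' = (0.0169, 0.6683, 0.0564, -0.7416)
v' = (0.0600, 0.1080, -0.0128)
ω' = (-1.4207, -1.0963, -0.5942)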